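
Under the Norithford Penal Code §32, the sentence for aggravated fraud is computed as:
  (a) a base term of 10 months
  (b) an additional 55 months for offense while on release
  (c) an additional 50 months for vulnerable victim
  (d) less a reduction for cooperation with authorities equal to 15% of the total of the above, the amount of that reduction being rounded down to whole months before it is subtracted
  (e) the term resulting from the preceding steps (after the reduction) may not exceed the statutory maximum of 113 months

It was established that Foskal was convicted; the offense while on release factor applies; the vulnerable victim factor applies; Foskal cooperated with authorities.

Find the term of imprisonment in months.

Sentence: 98 months

Offense while on release enhancement: +55 months
Vulnerable victim enhancement: +50 months
Adjusted term: 10 months + 55 months + 50 months = 115 months
Cooperation with authorities reduction: 15% of 115 months = 17 months (rounded down)
After reduction: 115 − 17 = 98 months
Cap at 113 months: 98 months is within the cap, no reduction.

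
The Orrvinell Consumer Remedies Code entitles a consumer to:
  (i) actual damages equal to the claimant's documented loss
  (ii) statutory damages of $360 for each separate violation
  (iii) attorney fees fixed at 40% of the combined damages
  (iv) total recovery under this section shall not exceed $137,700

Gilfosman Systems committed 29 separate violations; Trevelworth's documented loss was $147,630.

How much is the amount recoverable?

Total recovery: $137,700

Statutory damages: 29 × $360 = $10,440
Combined damages: $147,630 + $10,440 = $158,070
Attorney fees: 40% of $158,070 = $63,228
Total before cap: $158,070 + $63,228 = $221,298
Cap at $137,700: $221,298 exceeds the cap → $137,700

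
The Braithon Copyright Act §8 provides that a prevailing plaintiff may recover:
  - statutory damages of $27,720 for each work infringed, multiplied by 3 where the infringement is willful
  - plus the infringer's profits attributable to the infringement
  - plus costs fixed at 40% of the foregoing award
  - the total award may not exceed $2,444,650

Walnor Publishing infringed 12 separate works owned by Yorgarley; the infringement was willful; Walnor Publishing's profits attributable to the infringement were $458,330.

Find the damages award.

Statutory damages: 12 × $27,720 = $332,640
Trebled: 3 × $332,640 = $997,920
Combined award: $997,920 + $458,330 = $1,456,250
Costs: 40% of $1,456,250 = $582,500
Award plus costs: $1,456,250 + $582,500 = $2,038,750
Cap at $2,444,650: $2,038,750 is within the cap, no reduction.

$2,038,750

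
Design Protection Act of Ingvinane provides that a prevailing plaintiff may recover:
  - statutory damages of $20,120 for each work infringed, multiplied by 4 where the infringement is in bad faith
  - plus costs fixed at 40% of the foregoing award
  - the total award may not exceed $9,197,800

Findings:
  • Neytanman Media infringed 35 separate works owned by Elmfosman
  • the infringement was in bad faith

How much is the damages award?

Statutory damages: 35 × $20,120 = $704,200
Multiplied by 4: 4 × $704,200 = $2,816,800
Costs: 40% of $2,816,800 = $1,126,720
Award plus costs: $2,816,800 + $1,126,720 = $3,943,520
Cap at $9,197,800: $3,943,520 is within the cap, no reduction.

$3,943,520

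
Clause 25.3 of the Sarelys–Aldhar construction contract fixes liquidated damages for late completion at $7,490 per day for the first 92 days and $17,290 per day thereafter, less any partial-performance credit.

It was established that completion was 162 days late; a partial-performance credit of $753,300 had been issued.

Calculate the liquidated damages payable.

$1,146,080

First 92 days: 92 × $7,490 = $689,080
Remaining days: (162 − 92) × $17,290 = $1,210,300
Accrued per-day damages: $689,080 + $1,210,300 = $1,899,380
Less partial-performance credit: $1,899,380 − $753,300 = $1,146,080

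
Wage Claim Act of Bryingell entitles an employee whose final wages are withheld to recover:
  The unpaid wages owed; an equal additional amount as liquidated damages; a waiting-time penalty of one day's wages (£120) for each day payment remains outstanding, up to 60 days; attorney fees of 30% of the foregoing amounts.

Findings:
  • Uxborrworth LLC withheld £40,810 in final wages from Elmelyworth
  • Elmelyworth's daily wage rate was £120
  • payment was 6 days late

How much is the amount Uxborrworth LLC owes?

£107,042

Liquidated damages (equal amount): £40,810
Penalty days: min(6, 60) = 6
Waiting-time penalty: 6 × £120 = £720
Subtotal: £40,810 + £40,810 + £720 = £82,340
Attorney fees: 30% of £82,340 = £24,702
Total award: £82,340 + £24,702 = £107,042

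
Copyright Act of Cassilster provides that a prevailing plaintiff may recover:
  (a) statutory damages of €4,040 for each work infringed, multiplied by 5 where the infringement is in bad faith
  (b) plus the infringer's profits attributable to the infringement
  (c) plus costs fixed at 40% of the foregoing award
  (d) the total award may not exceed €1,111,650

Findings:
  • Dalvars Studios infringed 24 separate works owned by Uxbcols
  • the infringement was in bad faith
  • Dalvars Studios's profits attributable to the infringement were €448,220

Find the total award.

Statutory damages: 24 × €4,040 = €96,960
Multiplied by 5: 5 × €96,960 = €484,800
Combined award: €484,800 + €448,220 = €933,020
Costs: 40% of €933,020 = €373,208
Award plus costs: €933,020 + €373,208 = €1,306,228
Cap at €1,111,650: €1,306,228 exceeds the cap → €1,111,650

€1,111,650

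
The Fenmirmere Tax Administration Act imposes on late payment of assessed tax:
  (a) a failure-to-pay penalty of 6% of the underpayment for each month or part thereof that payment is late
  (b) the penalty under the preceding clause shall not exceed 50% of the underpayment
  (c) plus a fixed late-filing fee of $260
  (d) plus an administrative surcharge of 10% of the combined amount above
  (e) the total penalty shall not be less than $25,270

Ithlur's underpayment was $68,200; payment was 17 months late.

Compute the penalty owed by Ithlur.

$37,796

Accrued rate: 6% × 17 = 102%, capped at 50% → 50%
Failure-to-pay penalty: 50% of $68,200 = $34,100
Penalty before surcharge: $34,100 + $260 = $34,360
Administrative surcharge: 10% of $34,360 = $3,436
Total penalty: $34,360 + $3,436 = $37,796
Minimum $25,270: $37,796 meets the minimum, no increase.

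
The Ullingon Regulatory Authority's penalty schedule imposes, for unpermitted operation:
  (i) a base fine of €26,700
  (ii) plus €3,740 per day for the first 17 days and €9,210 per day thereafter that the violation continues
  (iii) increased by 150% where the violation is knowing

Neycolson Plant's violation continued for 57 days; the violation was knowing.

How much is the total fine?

Civil penalty: €1,146,700

First 17 days: 17 × €3,740 = €63,580
Remaining days: (57 − 17) × €9,210 = €368,400
Per-day component: €63,580 + €368,400 = €431,980
Base plus per-day: €26,700 + €431,980 = €458,680
Enhancement: 150% of €458,680 = €688,020
Enhanced fine: €458,680 + €688,020 = €1,146,700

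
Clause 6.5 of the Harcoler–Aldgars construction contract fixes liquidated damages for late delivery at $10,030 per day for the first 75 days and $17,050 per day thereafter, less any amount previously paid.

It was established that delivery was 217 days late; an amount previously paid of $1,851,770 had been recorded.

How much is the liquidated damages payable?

$1,321,580

First 75 days: 75 × $10,030 = $752,250
Remaining days: (217 − 75) × $17,050 = $2,421,100
Accrued per-day damages: $752,250 + $2,421,100 = $3,173,350
Less amount previously paid: $3,173,350 − $1,851,770 = $1,321,580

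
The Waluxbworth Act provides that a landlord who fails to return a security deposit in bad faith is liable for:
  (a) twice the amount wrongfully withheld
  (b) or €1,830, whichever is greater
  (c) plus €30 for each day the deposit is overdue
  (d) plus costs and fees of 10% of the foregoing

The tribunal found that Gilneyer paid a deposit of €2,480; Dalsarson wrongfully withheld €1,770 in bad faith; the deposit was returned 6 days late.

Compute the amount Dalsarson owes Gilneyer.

Doubled: 2 × €1,770 = €3,540
Minimum €1,830: €3,540 meets the minimum, no increase.
Late-return penalty: 6 × €30 = €180
Damages plus late penalty: €3,540 + €180 = €3,720
Costs and fees: 10% of €3,720 = €372
Total recovery: €3,720 + €372 = €4,092

€4,092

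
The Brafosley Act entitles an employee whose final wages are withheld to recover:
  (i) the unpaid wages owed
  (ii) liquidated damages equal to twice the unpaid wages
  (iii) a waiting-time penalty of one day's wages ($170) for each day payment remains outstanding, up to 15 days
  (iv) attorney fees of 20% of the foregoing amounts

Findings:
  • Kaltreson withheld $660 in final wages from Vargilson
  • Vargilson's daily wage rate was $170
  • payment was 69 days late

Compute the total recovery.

$5,436

Doubled: 2 × $660 = $1,320
Penalty days: min(69, 15) = 15
Waiting-time penalty: 15 × $170 = $2,550
Subtotal: $660 + $1,320 + $2,550 = $4,530
Attorney fees: 20% of $4,530 = $906
Total award: $4,530 + $906 = $5,436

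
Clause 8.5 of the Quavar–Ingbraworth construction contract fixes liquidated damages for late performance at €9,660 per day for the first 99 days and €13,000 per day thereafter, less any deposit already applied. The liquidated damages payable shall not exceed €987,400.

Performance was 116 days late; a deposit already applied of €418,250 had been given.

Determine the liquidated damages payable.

First 99 days: 99 × €9,660 = €956,340
Remaining days: (116 − 99) × €13,000 = €221,000
Accrued per-day damages: €956,340 + €221,000 = €1,177,340
Less deposit already applied: €1,177,340 − €418,250 = €759,090
Cap at €987,400: €759,090 is within the cap, no reduction.

€759,090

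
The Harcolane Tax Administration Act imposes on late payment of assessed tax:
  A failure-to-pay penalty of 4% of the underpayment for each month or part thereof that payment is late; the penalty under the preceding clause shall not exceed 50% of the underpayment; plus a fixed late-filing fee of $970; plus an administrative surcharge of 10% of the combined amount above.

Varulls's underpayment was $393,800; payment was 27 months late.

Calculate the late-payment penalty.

$217,657

Accrued rate: 4% × 27 = 108%, capped at 50% → 50%
Failure-to-pay penalty: 50% of $393,800 = $196,900
Penalty before surcharge: $196,900 + $970 = $197,870
Administrative surcharge: 10% of $197,870 = $19,787
Total penalty: $197,870 + $19,787 = $217,657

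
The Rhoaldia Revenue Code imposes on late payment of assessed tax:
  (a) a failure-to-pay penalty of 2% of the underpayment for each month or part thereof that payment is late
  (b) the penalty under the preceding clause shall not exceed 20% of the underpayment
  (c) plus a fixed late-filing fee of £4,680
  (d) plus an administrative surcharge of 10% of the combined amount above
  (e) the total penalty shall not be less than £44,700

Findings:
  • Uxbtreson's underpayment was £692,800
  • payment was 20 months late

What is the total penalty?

£157,564

Accrued rate: 2% × 20 = 40%, capped at 20% → 20%
Failure-to-pay penalty: 20% of £692,800 = £138,560
Penalty before surcharge: £138,560 + £4,680 = £143,240
Administrative surcharge: 10% of £143,240 = £14,324
Total penalty: £143,240 + £14,324 = £157,564
Minimum £44,700: £157,564 meets the minimum, no increase.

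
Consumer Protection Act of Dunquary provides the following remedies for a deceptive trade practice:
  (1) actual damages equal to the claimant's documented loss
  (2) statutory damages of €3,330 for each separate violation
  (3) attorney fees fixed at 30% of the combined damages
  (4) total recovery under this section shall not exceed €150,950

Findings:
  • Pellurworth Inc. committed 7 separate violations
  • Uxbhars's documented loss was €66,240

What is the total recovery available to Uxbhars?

Total recovery: €116,415

Statutory damages: 7 × €3,330 = €23,310
Combined damages: €66,240 + €23,310 = €89,550
Attorney fees: 30% of €89,550 = €26,865
Total before cap: €89,550 + €26,865 = €116,415
Cap at €150,950: €116,415 is within the cap, no reduction.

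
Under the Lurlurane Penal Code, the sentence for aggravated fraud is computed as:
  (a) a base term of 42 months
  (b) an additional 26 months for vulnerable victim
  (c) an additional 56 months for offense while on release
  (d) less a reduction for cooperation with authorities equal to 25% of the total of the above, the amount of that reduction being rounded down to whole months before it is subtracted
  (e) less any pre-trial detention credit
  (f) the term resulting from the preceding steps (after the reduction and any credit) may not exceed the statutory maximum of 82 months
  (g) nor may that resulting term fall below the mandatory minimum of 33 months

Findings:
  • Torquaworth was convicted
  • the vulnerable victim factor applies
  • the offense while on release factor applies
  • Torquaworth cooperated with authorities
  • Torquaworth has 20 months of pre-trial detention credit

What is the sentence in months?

73 months

Vulnerable victim enhancement: +26 months
Offense while on release enhancement: +56 months
Adjusted term: 42 months + 26 months + 56 months = 124 months
Cooperation with authorities reduction: 25% of 124 months = 31 months (rounded down)
After reduction: 124 − 31 = 93 months
Less pre-trial detention credit: 93 months − 20 months = 73 months
Cap at 82 months: 73 months is within the cap, no reduction.
Minimum 33 months: 73 months meets the minimum, no increase.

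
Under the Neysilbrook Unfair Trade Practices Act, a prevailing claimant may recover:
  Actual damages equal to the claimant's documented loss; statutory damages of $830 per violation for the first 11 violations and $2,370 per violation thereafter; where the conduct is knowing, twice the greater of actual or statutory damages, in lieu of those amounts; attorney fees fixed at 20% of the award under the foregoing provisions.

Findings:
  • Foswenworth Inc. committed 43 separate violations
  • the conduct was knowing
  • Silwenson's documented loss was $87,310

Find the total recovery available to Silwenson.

$209,544

First 11 violations: 11 × $830 = $9,130
Remaining violations: (43 − 11) × $2,370 = $75,840
Statutory damages: $9,130 + $75,840 = $84,970
Greater of actual damages ($87,310) or statutory damages ($84,970): $87,310
Doubled: 2 × $87,310 = $174,620
Attorney fees: 20% of $174,620 = $34,924
Total recovery: $174,620 + $34,924 = $209,544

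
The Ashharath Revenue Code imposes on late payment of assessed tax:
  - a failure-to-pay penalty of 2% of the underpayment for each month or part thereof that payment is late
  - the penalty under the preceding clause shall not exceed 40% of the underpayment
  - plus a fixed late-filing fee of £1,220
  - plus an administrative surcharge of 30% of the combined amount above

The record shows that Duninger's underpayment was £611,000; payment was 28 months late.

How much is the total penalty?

Accrued rate: 2% × 28 = 56%, capped at 40% → 40%
Failure-to-pay penalty: 40% of £611,000 = £244,400
Penalty before surcharge: £244,400 + £1,220 = £245,620
Administrative surcharge: 30% of £245,620 = £73,686
Total penalty: £245,620 + £73,686 = £319,306

£319,306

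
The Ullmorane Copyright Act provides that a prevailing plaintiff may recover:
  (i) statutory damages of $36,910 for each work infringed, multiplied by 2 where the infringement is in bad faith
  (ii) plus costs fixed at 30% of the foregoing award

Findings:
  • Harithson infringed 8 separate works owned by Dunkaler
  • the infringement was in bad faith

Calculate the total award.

Statutory damages: 8 × $36,910 = $295,280
Doubled: 2 × $295,280 = $590,560
Costs: 30% of $590,560 = $177,168
Award plus costs: $590,560 + $177,168 = $767,728

$767,728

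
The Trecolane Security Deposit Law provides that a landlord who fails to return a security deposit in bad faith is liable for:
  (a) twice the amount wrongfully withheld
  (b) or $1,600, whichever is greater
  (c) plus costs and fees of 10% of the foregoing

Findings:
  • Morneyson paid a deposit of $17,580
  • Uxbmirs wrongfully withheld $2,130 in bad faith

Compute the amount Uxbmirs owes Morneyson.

Doubled: 2 × $2,130 = $4,260
Minimum $1,600: $4,260 meets the minimum, no increase.
Costs and fees: 10% of $4,260 = $426
Total recovery: $4,260 + $426 = $4,686

Recovery: $4,686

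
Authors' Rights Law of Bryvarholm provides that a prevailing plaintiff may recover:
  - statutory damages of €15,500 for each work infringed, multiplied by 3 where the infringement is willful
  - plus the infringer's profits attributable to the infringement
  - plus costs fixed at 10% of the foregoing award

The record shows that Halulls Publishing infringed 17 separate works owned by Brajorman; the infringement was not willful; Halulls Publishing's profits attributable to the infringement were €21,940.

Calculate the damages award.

Statutory damages: 17 × €15,500 = €263,500
Infringement not willful: no ×3 enhancement.
Combined award: €263,500 + €21,940 = €285,440
Costs: 10% of €285,440 = €28,544
Award plus costs: €285,440 + €28,544 = €313,984

Award: €313,984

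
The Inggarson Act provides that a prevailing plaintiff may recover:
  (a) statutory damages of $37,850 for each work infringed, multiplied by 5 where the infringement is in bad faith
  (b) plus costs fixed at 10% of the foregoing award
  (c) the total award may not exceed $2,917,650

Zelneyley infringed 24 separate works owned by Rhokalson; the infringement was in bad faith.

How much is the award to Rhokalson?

Statutory damages: 24 × $37,850 = $908,400
Multiplied by 5: 5 × $908,400 = $4,542,000
Costs: 10% of $4,542,000 = $454,200
Award plus costs: $4,542,000 + $454,200 = $4,996,200
Cap at $2,917,650: $4,996,200 exceeds the cap → $2,917,650

Award: $2,917,650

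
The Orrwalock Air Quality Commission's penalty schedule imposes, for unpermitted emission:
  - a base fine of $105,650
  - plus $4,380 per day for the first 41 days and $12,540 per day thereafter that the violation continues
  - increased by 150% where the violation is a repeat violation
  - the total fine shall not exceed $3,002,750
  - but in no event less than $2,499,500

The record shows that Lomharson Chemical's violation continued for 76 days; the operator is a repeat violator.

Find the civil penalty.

Civil penalty: $2,499,500

First 41 days: 41 × $4,380 = $179,580
Remaining days: (76 − 41) × $12,540 = $438,900
Per-day component: $179,580 + $438,900 = $618,480
Base plus per-day: $105,650 + $618,480 = $724,130
Enhancement: 150% of $724,130 = $1,086,195
Enhanced fine: $724,130 + $1,086,195 = $1,810,325
Cap at $3,002,750: $1,810,325 is within the cap, no reduction.
Minimum $2,499,500: $1,810,325 is below the minimum → $2,499,500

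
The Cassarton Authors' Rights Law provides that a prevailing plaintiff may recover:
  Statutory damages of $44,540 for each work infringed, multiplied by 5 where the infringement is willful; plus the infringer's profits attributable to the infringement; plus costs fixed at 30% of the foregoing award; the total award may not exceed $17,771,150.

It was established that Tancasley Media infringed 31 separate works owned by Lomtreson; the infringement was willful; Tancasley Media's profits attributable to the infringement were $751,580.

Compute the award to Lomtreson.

$9,951,864

Statutory damages: 31 × $44,540 = $1,380,740
Multiplied by 5: 5 × $1,380,740 = $6,903,700
Combined award: $6,903,700 + $751,580 = $7,655,280
Costs: 30% of $7,655,280 = $2,296,584
Award plus costs: $7,655,280 + $2,296,584 = $9,951,864
Cap at $17,771,150: $9,951,864 is within the cap, no reduction.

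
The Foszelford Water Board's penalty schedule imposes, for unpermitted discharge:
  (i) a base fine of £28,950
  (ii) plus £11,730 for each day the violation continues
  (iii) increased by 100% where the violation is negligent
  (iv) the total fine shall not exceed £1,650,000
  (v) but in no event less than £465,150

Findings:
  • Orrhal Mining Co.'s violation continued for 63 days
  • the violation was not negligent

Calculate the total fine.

Per-day component: 63 × £11,730 = £738,990
Base plus per-day: £28,950 + £738,990 = £767,940
The violation was not negligent: no 100% increase.
Cap at £1,650,000: £767,940 is within the cap, no reduction.
Minimum £465,150: £767,940 meets the minimum, no increase.

£767,940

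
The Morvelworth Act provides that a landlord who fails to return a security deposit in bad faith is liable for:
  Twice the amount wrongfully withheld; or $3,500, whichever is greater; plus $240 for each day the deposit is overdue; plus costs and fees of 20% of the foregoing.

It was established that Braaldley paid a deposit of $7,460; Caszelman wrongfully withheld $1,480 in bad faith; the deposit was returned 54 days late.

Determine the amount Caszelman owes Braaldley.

$19,752

Doubled: 2 × $1,480 = $2,960
Minimum $3,500: $2,960 is below the minimum → $3,500
Late-return penalty: 54 × $240 = $12,960
Damages plus late penalty: $3,500 + $12,960 = $16,460
Costs and fees: 20% of $16,460 = $3,292
Total recovery: $16,460 + $3,292 = $19,752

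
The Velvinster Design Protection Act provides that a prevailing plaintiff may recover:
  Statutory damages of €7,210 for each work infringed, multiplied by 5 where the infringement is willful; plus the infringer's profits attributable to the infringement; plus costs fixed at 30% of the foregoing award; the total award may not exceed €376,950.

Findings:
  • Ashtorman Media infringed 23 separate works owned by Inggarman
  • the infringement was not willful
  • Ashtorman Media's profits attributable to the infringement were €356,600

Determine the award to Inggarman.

Statutory damages: 23 × €7,210 = €165,830
Infringement not willful: no ×5 enhancement.
Combined award: €165,830 + €356,600 = €522,430
Costs: 30% of €522,430 = €156,729
Award plus costs: €522,430 + €156,729 = €679,159
Cap at €376,950: €679,159 exceeds the cap → €376,950

Award: €376,950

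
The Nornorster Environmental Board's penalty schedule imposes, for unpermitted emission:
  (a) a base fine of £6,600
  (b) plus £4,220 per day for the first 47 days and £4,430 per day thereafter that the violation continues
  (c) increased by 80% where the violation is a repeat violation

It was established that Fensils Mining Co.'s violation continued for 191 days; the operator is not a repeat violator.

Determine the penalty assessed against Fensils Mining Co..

First 47 days: 47 × £4,220 = £198,340
Remaining days: (191 − 47) × £4,430 = £637,920
Per-day component: £198,340 + £637,920 = £836,260
Base plus per-day: £6,600 + £836,260 = £842,860
The operator is not a repeat violator: no 80% increase.

£842,860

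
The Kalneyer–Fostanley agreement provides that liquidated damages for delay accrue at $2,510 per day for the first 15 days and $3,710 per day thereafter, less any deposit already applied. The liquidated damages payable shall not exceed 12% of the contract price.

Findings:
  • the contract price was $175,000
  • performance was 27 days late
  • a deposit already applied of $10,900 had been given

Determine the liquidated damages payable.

$21,000

First 15 days: 15 × $2,510 = $37,650
Remaining days: (27 − 15) × $3,710 = $44,520
Accrued per-day damages: $37,650 + $44,520 = $82,170
Less deposit already applied: $82,170 − $10,900 = $71,270
Cap: 12% of $175,000 = $21,000
Cap at $21,000: $71,270 exceeds the cap → $21,000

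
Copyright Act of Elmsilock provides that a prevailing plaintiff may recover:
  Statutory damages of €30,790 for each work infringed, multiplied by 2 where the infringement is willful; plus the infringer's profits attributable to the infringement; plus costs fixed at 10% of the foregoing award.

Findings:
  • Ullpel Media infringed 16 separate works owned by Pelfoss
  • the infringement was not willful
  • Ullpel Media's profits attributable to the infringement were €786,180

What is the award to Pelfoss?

Award: €1,406,702

Statutory damages: 16 × €30,790 = €492,640
Infringement not willful: no ×2 enhancement.
Combined award: €492,640 + €786,180 = €1,278,820
Costs: 10% of €1,278,820 = €127,882
Award plus costs: €1,278,820 + €127,882 = €1,406,702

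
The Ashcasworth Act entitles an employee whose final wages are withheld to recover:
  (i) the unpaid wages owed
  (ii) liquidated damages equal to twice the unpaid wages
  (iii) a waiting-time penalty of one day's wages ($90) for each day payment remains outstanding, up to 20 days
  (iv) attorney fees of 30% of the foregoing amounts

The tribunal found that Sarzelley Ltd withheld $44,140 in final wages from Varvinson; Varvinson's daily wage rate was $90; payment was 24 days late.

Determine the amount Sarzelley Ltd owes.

$174,486

Doubled: 2 × $44,140 = $88,280
Penalty days: min(24, 20) = 20
Waiting-time penalty: 20 × $90 = $1,800
Subtotal: $44,140 + $88,280 + $1,800 = $134,220
Attorney fees: 30% of $134,220 = $40,266
Total award: $134,220 + $40,266 = $174,486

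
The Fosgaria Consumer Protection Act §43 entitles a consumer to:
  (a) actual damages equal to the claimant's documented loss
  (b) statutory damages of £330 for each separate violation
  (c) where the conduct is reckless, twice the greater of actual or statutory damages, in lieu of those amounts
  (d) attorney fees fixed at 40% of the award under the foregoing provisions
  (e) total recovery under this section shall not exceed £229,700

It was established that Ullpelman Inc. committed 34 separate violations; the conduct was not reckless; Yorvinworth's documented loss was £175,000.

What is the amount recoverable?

Statutory damages: 34 × £330 = £11,220
Conduct not reckless: the in-lieu enhancement does not apply.
Actual plus statutory damages: £175,000 + £11,220 = £186,220
Attorney fees: 40% of £186,220 = £74,488
Total before cap: £186,220 + £74,488 = £260,708
Cap at £229,700: £260,708 exceeds the cap → £229,700

Total recovery: £229,700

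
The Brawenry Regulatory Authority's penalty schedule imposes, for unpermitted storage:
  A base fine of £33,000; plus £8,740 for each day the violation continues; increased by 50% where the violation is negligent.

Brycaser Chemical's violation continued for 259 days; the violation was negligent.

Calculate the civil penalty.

£3,444,990

Per-day component: 259 × £8,740 = £2,263,660
Base plus per-day: £33,000 + £2,263,660 = £2,296,660
Enhancement: 50% of £2,296,660 = £1,148,330
Enhanced fine: £2,296,660 + £1,148,330 = £3,444,990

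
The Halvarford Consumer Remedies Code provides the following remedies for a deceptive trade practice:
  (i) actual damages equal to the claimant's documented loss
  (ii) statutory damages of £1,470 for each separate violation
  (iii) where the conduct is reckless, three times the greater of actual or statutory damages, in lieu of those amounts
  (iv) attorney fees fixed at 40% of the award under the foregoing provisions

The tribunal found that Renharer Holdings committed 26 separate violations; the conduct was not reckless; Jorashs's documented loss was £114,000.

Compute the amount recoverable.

Statutory damages: 26 × £1,470 = £38,220
Conduct not reckless: the in-lieu enhancement does not apply.
Actual plus statutory damages: £114,000 + £38,220 = £152,220
Attorney fees: 40% of £152,220 = £60,888
Total recovery: £152,220 + £60,888 = £213,108

£213,108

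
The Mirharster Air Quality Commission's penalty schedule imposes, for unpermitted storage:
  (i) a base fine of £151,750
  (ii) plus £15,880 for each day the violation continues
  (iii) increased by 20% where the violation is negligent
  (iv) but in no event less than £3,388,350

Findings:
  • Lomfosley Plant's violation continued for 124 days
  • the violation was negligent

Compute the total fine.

Per-day component: 124 × £15,880 = £1,969,120
Base plus per-day: £151,750 + £1,969,120 = £2,120,870
Enhancement: 20% of £2,120,870 = £424,174
Enhanced fine: £2,120,870 + £424,174 = £2,545,044
Minimum £3,388,350: £2,545,044 is below the minimum → £3,388,350

£3,388,350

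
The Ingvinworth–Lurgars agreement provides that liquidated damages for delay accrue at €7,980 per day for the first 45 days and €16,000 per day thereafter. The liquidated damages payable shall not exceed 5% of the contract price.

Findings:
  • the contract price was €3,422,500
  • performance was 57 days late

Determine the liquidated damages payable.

€171,125

First 45 days: 45 × €7,980 = €359,100
Remaining days: (57 − 45) × €16,000 = €192,000
Accrued per-day damages: €359,100 + €192,000 = €551,100
Cap: 5% of €3,422,500 = €171,125
Cap at €171,125: €551,100 exceeds the cap → €171,125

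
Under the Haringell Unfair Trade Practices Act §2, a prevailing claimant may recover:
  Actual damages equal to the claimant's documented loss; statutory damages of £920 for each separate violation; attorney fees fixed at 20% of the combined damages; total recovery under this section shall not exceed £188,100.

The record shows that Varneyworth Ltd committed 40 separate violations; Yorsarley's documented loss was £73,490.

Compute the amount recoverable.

Statutory damages: 40 × £920 = £36,800
Combined damages: £73,490 + £36,800 = £110,290
Attorney fees: 20% of £110,290 = £22,058
Total before cap: £110,290 + £22,058 = £132,348
Cap at £188,100: £132,348 is within the cap, no reduction.

£132,348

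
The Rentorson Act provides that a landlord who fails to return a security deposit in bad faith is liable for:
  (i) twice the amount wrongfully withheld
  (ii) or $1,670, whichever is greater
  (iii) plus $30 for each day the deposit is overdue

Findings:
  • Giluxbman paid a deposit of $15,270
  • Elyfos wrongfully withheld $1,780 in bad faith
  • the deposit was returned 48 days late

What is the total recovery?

Doubled: 2 × $1,780 = $3,560
Minimum $1,670: $3,560 meets the minimum, no increase.
Late-return penalty: 48 × $30 = $1,440
Damages plus late penalty: $3,560 + $1,440 = $5,000

Recovery: $5,000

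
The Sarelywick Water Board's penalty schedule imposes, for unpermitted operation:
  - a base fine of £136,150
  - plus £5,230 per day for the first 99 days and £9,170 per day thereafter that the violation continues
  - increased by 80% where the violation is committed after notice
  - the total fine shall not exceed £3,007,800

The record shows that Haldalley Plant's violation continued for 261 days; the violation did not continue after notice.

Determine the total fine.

£2,139,460

First 99 days: 99 × £5,230 = £517,770
Remaining days: (261 − 99) × £9,170 = £1,485,540
Per-day component: £517,770 + £1,485,540 = £2,003,310
Base plus per-day: £136,150 + £2,003,310 = £2,139,460
The violation did not continue after notice: no 80% increase.
Cap at £3,007,800: £2,139,460 is within the cap, no reduction.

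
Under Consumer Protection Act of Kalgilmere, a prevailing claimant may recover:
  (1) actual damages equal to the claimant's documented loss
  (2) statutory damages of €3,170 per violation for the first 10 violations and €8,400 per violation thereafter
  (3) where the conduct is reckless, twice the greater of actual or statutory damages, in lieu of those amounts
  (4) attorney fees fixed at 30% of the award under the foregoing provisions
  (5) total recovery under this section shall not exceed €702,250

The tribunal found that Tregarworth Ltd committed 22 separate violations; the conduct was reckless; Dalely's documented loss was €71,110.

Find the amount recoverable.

First 10 violations: 10 × €3,170 = €31,700
Remaining violations: (22 − 10) × €8,400 = €100,800
Statutory damages: €31,700 + €100,800 = €132,500
Greater of actual damages (€71,110) or statutory damages (€132,500): €132,500
Doubled: 2 × €132,500 = €265,000
Attorney fees: 30% of €265,000 = €79,500
Total before cap: €265,000 + €79,500 = €344,500
Cap at €702,250: €344,500 is within the cap, no reduction.

€344,500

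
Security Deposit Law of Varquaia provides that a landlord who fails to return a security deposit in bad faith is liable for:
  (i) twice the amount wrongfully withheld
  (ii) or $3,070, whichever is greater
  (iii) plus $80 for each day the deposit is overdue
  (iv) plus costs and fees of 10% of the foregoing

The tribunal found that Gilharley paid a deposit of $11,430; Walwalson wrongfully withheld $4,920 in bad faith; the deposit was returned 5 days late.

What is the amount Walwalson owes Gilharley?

Doubled: 2 × $4,920 = $9,840
Minimum $3,070: $9,840 meets the minimum, no increase.
Late-return penalty: 5 × $80 = $400
Damages plus late penalty: $9,840 + $400 = $10,240
Costs and fees: 10% of $10,240 = $1,024
Total recovery: $10,240 + $1,024 = $11,264

$11,264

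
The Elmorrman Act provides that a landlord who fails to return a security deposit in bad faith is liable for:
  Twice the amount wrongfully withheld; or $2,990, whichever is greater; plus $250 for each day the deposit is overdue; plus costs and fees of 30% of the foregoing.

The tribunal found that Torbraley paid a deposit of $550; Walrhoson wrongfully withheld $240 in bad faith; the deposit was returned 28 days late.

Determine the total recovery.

Doubled: 2 × $240 = $480
Minimum $2,990: $480 is below the minimum → $2,990
Late-return penalty: 28 × $250 = $7,000
Damages plus late penalty: $2,990 + $7,000 = $9,990
Costs and fees: 30% of $9,990 = $2,997
Total recovery: $9,990 + $2,997 = $12,987

$12,987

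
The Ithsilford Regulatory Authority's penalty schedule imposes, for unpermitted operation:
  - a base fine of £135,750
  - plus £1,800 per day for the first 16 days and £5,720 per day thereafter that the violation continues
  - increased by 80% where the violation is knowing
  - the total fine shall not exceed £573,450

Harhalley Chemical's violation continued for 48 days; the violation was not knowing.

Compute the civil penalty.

First 16 days: 16 × £1,800 = £28,800
Remaining days: (48 − 16) × £5,720 = £183,040
Per-day component: £28,800 + £183,040 = £211,840
Base plus per-day: £135,750 + £211,840 = £347,590
The violation was not knowing: no 80% increase.
Cap at £573,450: £347,590 is within the cap, no reduction.

Civil penalty: £347,590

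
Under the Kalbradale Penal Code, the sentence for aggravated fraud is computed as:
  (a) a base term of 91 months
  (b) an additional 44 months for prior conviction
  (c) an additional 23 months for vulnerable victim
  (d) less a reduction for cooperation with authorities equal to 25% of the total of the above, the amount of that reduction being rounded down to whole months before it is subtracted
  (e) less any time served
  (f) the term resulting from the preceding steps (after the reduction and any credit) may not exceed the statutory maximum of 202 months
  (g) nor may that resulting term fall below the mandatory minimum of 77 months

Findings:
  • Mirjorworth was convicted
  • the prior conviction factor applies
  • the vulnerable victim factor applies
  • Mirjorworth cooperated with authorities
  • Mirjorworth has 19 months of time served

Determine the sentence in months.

Prior conviction enhancement: +44 months
Vulnerable victim enhancement: +23 months
Adjusted term: 91 months + 44 months + 23 months = 158 months
Cooperation with authorities reduction: 25% of 158 months = 39 months (rounded down)
After reduction: 158 − 39 = 119 months
Less time served: 119 months − 19 months = 100 months
Cap at 202 months: 100 months is within the cap, no reduction.
Minimum 77 months: 100 months meets the minimum, no increase.

100 months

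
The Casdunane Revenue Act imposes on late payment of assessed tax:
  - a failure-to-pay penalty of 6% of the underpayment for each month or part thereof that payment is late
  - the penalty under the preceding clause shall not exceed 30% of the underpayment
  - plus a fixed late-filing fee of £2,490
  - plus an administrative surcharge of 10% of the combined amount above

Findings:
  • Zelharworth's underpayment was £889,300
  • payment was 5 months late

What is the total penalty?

Accrued rate: 6% × 5 = 30%, capped at 30% → 30%
Failure-to-pay penalty: 30% of £889,300 = £266,790
Penalty before surcharge: £266,790 + £2,490 = £269,280
Administrative surcharge: 10% of £269,280 = £26,928
Total penalty: £269,280 + £26,928 = £296,208

£296,208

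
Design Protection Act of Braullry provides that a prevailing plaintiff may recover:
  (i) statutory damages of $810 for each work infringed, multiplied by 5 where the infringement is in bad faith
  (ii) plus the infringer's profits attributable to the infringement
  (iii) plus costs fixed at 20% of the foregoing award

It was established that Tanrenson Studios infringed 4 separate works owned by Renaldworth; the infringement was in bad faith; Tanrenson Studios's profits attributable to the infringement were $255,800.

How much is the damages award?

$326,400

Statutory damages: 4 × $810 = $3,240
Multiplied by 5: 5 × $3,240 = $16,200
Combined award: $16,200 + $255,800 = $272,000
Costs: 20% of $272,000 = $54,400
Award plus costs: $272,000 + $54,400 = $326,400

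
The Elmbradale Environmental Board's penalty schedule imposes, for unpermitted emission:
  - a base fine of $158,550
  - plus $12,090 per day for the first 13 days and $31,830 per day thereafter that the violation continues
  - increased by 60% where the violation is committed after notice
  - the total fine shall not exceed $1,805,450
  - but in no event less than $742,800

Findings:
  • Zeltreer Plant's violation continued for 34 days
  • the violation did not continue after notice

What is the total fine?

First 13 days: 13 × $12,090 = $157,170
Remaining days: (34 − 13) × $31,830 = $668,430
Per-day component: $157,170 + $668,430 = $825,600
Base plus per-day: $158,550 + $825,600 = $984,150
The violation did not continue after notice: no 60% increase.
Cap at $1,805,450: $984,150 is within the cap, no reduction.
Minimum $742,800: $984,150 meets the minimum, no increase.

$984,150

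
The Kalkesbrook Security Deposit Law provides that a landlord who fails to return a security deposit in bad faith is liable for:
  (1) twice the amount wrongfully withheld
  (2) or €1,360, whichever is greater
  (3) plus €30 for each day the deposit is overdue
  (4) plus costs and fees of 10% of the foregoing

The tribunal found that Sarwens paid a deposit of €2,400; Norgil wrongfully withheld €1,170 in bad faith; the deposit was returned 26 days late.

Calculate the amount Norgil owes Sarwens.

Doubled: 2 × €1,170 = €2,340
Minimum €1,360: €2,340 meets the minimum, no increase.
Late-return penalty: 26 × €30 = €780
Damages plus late penalty: €2,340 + €780 = €3,120
Costs and fees: 10% of €3,120 = €312
Total recovery: €3,120 + €312 = €3,432

€3,432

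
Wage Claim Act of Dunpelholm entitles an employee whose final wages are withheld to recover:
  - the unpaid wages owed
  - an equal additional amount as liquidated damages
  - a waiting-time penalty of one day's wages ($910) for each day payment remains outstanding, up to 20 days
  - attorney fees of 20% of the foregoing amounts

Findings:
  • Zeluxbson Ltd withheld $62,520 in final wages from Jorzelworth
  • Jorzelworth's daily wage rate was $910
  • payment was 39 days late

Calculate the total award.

$171,888

Liquidated damages (equal amount): $62,520
Penalty days: min(39, 20) = 20
Waiting-time penalty: 20 × $910 = $18,200
Subtotal: $62,520 + $62,520 + $18,200 = $143,240
Attorney fees: 20% of $143,240 = $28,648
Total award: $143,240 + $28,648 = $171,888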